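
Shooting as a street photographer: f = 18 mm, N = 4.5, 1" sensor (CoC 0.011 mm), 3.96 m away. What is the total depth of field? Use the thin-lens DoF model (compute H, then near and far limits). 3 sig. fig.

7.48 m

Hyperfocal distance H = f²/(N·c) + f = 18²/(4.5 × 0.011) + 18 = 324/0.0495 + 18 ≈ 6563.5 mm ≈ 6.563 m.
Near limit Dn = s·(H − f)/(H + s − 2f) = 3960 × (6563.5 − 18) / (6563.5 + 3960 − 2 × 18) = 3960 × 6545.5 / 10487.5 ≈ 2471.5 mm.
Far limit Df = s·(H − f)/(H − s) = 3960 × (6563.5 − 18) / (6563.5 − 3960) = 3960 × 6545.5 / 2603.5 ≈ 9956.0 mm.
Depth of field = Df − Dn = 9956.0 − 2471.5 ≈ 7484.5 mm ≈ 7.48 m.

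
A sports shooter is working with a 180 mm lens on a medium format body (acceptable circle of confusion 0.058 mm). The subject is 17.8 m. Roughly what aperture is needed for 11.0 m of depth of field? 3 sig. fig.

Write h = H − f = f²/(N·c). The thin-lens limits are Dn = s·h/(h + (s−f)) and Df = s·h/(h − (s−f)), so DoF = Df − Dn = 2·s·(s−f)·h / (h² − (s−f)²).
That is a quadratic in h: DoF·h² − 2·s·(s−f)·h − DoF·(s−f)² = 0 ⇒ h = (s−f)·(s + √(s² + DoF²)) / DoF = 17620 × (17800 + √(17800² + 11000²)) / 11000 = 17620 × (17800 + 20924.6) / 11000 ≈ 62030 mm.
Then N = f²/(c·h) = 180² / (0.058 × 62030) = 32400 / 3597.7 ≈ 9.01.

f/9.01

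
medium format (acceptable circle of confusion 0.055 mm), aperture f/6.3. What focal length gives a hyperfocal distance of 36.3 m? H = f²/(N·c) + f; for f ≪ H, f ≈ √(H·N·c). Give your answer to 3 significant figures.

112 mm

From H = f²/(N·c) + f, with f ≪ H: f ≈ √(H·N·c) = √(36300 × 6.3 × 0.055) = √12578 ≈ 112.2 mm.
The +f correction barely moves this — solving exactly, f² + N·c·f − N·c·H = 0 ⇒ f = (−N·c + √((N·c)² + 4·N·c·H))/2 = (−0.3465 + √50312)/2 ≈ 111.98 mm, so f ≈ 112 mm.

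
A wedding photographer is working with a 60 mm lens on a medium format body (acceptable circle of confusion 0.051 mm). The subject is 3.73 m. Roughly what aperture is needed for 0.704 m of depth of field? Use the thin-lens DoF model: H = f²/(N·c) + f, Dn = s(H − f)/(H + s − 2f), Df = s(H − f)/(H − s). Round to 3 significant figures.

f/1.80

Write h = H − f = f²/(N·c). The thin-lens limits are Dn = s·h/(h + (s−f)) and Df = s·h/(h − (s−f)), so DoF = Df − Dn = 2·s·(s−f)·h / (h² − (s−f)²).
That is a quadratic in h: DoF·h² − 2·s·(s−f)·h − DoF·(s−f)² = 0 ⇒ h = (s−f)·(s + √(s² + DoF²)) / DoF = 3670 × (3730 + √(3730² + 704²)) / 704 = 3670 × (3730 + 3795.86) / 704 ≈ 39233 mm.
Then N = f²/(c·h) = 60² / (0.051 × 39233) = 3600 / 2000.9 ≈ 1.80.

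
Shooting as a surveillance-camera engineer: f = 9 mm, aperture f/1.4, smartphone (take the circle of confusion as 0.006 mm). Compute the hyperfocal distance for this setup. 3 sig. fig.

Hyperfocal distance H = f²/(N·c) + f = 9²/(1.4 × 0.006) + 9 = 81/0.0084 + 9 ≈ 9651.9 mm ≈ 9.65 m.

9.65 m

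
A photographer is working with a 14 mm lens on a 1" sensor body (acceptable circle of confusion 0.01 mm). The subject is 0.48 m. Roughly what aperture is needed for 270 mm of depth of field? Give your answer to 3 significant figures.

f/11

Write h = H − f = f²/(N·c). The thin-lens limits are Dn = s·h/(h + (s−f)) and Df = s·h/(h − (s−f)), so DoF = Df − Dn = 2·s·(s−f)·h / (h² − (s−f)²).
That is a quadratic in h: DoF·h² − 2·s·(s−f)·h − DoF·(s−f)² = 0 ⇒ h = (s−f)·(s + √(s² + DoF²)) / DoF = 466 × (480 + √(480² + 270²)) / 270 = 466 × (480 + 550.727) / 270 ≈ 1779.0 mm.
Then N = f²/(c·h) = 14² / (0.01 × 1779.0) = 196 / 17.790 ≈ 11.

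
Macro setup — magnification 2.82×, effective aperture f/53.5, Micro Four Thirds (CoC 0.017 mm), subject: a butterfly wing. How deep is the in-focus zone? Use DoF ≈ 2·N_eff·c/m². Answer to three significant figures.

0.229 mm

At magnification m, DoF ≈ 2·N_eff·c/m² = 2 × 53.5 × 0.017 / 2.82² = 1.819 / 7.952 ≈ 0.229 mm.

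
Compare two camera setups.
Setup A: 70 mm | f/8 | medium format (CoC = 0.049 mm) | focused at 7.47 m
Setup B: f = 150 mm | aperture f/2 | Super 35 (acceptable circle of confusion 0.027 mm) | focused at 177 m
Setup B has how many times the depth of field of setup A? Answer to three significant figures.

13.5

Setup A: H = 70²/(8×0.049) + 70 ≈ 12570.0 mm; DoF = Df − Dn = 18309 − 4692 ≈ 13617 mm.
Setup B: H = 150²/(2×0.027) + 150 ≈ 416816.7 mm; DoF = Df − Dn = 307527 − 124259 ≈ 183268 mm.
Ratio = 183268 / 13617 ≈ 13.5.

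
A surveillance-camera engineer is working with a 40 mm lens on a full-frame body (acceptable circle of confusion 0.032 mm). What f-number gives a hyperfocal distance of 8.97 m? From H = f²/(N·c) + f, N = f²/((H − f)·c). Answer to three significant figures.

Rearrange H = f²/(N·c) + f for N: N = f² / ((H − f)·c).
N = 40² / ((8970 − 40) × 0.032) = 1600 / 285.8 ≈ 5.60.

f/5.60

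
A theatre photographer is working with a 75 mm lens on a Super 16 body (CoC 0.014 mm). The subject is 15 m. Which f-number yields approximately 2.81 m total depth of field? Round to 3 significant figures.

Write h = H − f = f²/(N·c). The thin-lens limits are Dn = s·h/(h + (s−f)) and Df = s·h/(h − (s−f)), so DoF = Df − Dn = 2·s·(s−f)·h / (h² − (s−f)²).
That is a quadratic in h: DoF·h² − 2·s·(s−f)·h − DoF·(s−f)² = 0 ⇒ h = (s−f)·(s + √(s² + DoF²)) / DoF = 14925 × (15000 + √(15000² + 2810²)) / 2810 = 14925 × (15000 + 15260.9) / 2810 ≈ 160728 mm.
Then N = f²/(c·h) = 75² / (0.014 × 160728) = 5625 / 2250.2 ≈ 2.50.

f/2.50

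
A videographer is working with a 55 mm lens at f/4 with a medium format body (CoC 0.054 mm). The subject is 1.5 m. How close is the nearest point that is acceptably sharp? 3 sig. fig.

Hyperfocal distance H = f²/(N·c) + f = 55²/(4 × 0.054) + 55 = 3025/0.216 + 55 ≈ 14059.6 mm ≈ 14.06 m.
Near limit Dn = s·(H − f)/(H + s − 2f) = 1500 × (14059.6 − 55) / (14059.6 + 1500 − 2 × 55) = 1500 × 14004.6 / 15449.6 ≈ 1359.7 mm ≈ 1.36 m.

1.36 m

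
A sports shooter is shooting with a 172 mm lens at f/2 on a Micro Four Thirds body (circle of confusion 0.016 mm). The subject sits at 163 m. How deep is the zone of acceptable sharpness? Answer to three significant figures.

Hyperfocal distance H = f²/(N·c) + f = 172²/(2 × 0.016) + 172 = 29584/0.032 + 172 ≈ 924672.0 mm ≈ 924.7 m.
Near limit Dn = s·(H − f)/(H + s − 2f) = 163000 × (924672.0 − 172) / (924672.0 + 163000 − 2 × 172) = 163000 × 924500.0 / 1087328.0 ≈ 138591 mm.
Far limit Df = s·(H − f)/(H − s) = 163000 × (924672.0 − 172) / (924672.0 − 163000) = 163000 × 924500.0 / 761672.0 ≈ 197846 mm.
Depth of field = Df − Dn = 197846 − 138591 ≈ 59255 mm ≈ 59.3 m.

59.3 m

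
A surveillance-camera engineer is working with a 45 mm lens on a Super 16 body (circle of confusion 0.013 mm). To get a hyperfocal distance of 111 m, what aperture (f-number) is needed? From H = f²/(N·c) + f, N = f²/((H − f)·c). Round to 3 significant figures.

Rearrange H = f²/(N·c) + f for N: N = f² / ((H − f)·c).
N = 45² / ((111000 − 45) × 0.013) = 2025 / 1442 ≈ 1.40.

f/1.40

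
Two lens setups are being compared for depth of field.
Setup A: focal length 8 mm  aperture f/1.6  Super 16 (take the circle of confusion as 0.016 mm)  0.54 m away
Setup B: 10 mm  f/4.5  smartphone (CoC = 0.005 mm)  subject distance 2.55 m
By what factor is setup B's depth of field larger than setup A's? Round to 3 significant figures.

18.0

Setup A: H = 8²/(1.6×0.016) + 8 ≈ 2508.0 mm; DoF = Df − Dn = 685.98 − 445.25 ≈ 240.73 mm.
Setup B: H = 10²/(4.5×0.005) + 10 ≈ 4454.4 mm; DoF = Df − Dn = 5951.0 − 1622.7 ≈ 4328.3 mm.
Ratio = 4328.3 / 240.73 ≈ 18.0.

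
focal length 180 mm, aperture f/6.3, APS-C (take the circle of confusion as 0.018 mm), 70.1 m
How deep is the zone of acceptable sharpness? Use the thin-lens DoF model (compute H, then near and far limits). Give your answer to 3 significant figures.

36.5 m

Hyperfocal distance H = f²/(N·c) + f = 180²/(6.3 × 0.018) + 180 = 32400/0.1134 + 180 ≈ 285894.3 mm ≈ 285.9 m.
Near limit Dn = s·(H − f)/(H + s − 2f) = 70100 × (285894.3 − 180) / (285894.3 + 70100 − 2 × 180) = 70100 × 285714.3 / 355634.3 ≈ 56318 mm.
Far limit Df = s·(H − f)/(H − s) = 70100 × (285894.3 − 180) / (285894.3 − 70100) = 70100 × 285714.3 / 215794.3 ≈ 92813 mm.
Depth of field = Df − Dn = 92813 − 56318 ≈ 36495 mm ≈ 36.5 m.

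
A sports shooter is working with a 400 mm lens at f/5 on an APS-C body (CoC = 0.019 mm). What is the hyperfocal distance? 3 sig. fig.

1680 m

Hyperfocal distance H = f²/(N·c) + f = 400²/(5 × 0.019) + 400 = 160000/0.095 + 400 ≈ 1684610.5 mm ≈ 1680 m.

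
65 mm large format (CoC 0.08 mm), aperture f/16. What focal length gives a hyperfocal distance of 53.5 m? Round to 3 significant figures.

261 mm

From H = f²/(N·c) + f, with f ≪ H: f ≈ √(H·N·c) = √(53500 × 16 × 0.08) = √68480 ≈ 261.7 mm.
Exact: f² + N·c·f − N·c·H = 0 ⇒ f = (−N·c + √((N·c)² + 4·N·c·H))/2 = (−1.28 + √273922)/2 ≈ 261.05 mm ≈ 261 mm.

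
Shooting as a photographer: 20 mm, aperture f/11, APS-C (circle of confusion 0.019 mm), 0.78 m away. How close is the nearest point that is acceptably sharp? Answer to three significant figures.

Hyperfocal distance H = f²/(N·c) + f = 20²/(11 × 0.019) + 20 = 400/0.209 + 20 ≈ 1933.9 mm ≈ 1.934 m.
Near limit Dn = s·(H − f)/(H + s − 2f) = 780 × (1933.9 − 20) / (1933.9 + 780 − 2 × 20) = 780 × 1913.9 / 2673.9 ≈ 558.30 mm ≈ 0.558 m.

0.558 m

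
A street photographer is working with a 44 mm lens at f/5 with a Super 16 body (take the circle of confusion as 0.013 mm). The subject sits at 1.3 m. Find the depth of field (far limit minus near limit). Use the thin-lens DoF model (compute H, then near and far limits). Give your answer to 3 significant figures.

110 mm

Hyperfocal distance H = f²/(N·c) + f = 44²/(5 × 0.013) + 44 = 1936/0.065 + 44 ≈ 29828.6 mm ≈ 29.83 m.
Near limit Dn = s·(H − f)/(H + s − 2f) = 1300 × (29828.6 − 44) / (29828.6 + 1300 − 2 × 44) = 1300 × 29784.6 / 31040.6 ≈ 1247.40 mm.
Far limit Df = s·(H − f)/(H − s) = 1300 × (29828.6 − 44) / (29828.6 − 1300) = 1300 × 29784.6 / 28528.6 ≈ 1357.23 mm.
Depth of field = Df − Dn = 1357.23 − 1247.40 ≈ 109.83 mm.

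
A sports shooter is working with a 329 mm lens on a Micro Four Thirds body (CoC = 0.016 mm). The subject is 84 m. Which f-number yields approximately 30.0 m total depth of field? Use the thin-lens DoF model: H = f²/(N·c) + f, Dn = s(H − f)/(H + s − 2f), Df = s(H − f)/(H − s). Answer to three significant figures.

f/14

Write h = H − f = f²/(N·c). The thin-lens limits are Dn = s·h/(h + (s−f)) and Df = s·h/(h − (s−f)), so DoF = Df − Dn = 2·s·(s−f)·h / (h² − (s−f)²).
That is a quadratic in h: DoF·h² − 2·s·(s−f)·h − DoF·(s−f)² = 0 ⇒ h = (s−f)·(s + √(s² + DoF²)) / DoF = 83671 × (84000 + √(84000² + 30000²)) / 30000 = 83671 × (84000 + 89196.4) / 30000 ≈ 483051 mm.
Then N = f²/(c·h) = 329² / (0.016 × 483051) = 108241 / 7728.8 ≈ 14.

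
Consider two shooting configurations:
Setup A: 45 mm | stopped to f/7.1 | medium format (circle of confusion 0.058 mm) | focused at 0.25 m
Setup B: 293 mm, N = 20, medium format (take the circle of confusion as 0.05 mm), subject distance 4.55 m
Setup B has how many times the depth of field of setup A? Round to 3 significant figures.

21.7

Setup A: H = 45²/(7.1×0.058) + 45 ≈ 4962.4 mm; DoF = Df − Dn = 260.875 − 239.995 ≈ 20.880 mm.
Setup B: H = 293²/(20×0.05) + 293 ≈ 86142.0 mm; DoF = Df − Dn = 4787.39 − 4335.04 ≈ 452.35 mm.
Ratio = 452.35 / 20.880 ≈ 21.7.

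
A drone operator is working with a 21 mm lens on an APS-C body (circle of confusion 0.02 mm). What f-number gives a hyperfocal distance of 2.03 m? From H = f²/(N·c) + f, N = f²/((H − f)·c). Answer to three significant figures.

f/11

Rearrange H = f²/(N·c) + f for N: N = f² / ((H − f)·c).
N = 21² / ((2030 − 21) × 0.02) = 441 / 40.18 ≈ 11.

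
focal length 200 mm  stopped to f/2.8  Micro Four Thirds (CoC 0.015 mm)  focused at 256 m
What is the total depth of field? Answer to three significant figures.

148 m

Hyperfocal distance H = f²/(N·c) + f = 200²/(2.8 × 0.015) + 200 = 40000/0.042 + 200 ≈ 952581.0 mm ≈ 952.6 m.
Near limit Dn = s·(H − f)/(H + s − 2f) = 256000 × (952581.0 − 200) / (952581.0 + 256000 − 2 × 200) = 256000 × 952381.0 / 1208181.0 ≈ 201799 mm.
Far limit Df = s·(H − f)/(H − s) = 256000 × (952581.0 − 200) / (952581.0 − 256000) = 256000 × 952381.0 / 696581.0 ≈ 350009 mm.
Depth of field = Df − Dn = 350009 − 201799 ≈ 148210 mm ≈ 148 m.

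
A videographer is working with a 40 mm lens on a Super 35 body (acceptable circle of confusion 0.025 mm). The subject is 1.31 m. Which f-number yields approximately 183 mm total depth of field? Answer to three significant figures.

f/3.50

Write h = H − f = f²/(N·c). The thin-lens limits are Dn = s·h/(h + (s−f)) and Df = s·h/(h − (s−f)), so DoF = Df − Dn = 2·s·(s−f)·h / (h² − (s−f)²).
That is a quadratic in h: DoF·h² − 2·s·(s−f)·h − DoF·(s−f)² = 0 ⇒ h = (s−f)·(s + √(s² + DoF²)) / DoF = 1270 × (1310 + √(1310² + 183²)) / 183 = 1270 × (1310 + 1322.72) / 183 ≈ 18271 mm.
Then N = f²/(c·h) = 40² / (0.025 × 18271) = 1600 / 456.77 ≈ 3.50.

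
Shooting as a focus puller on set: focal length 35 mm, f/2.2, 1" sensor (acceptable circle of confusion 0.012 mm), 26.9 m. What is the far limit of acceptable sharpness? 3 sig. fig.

63.9 m

Hyperfocal distance H = f²/(N·c) + f = 35²/(2.2 × 0.012) + 35 = 1225/0.0264 + 35 ≈ 46436.5 mm ≈ 46.44 m.
Far limit Df = s·(H − f)/(H − s) = 26900 × (46436.5 − 35) / (46436.5 − 26900) = 26900 × 46401.5 / 19536.5 ≈ 63891 mm ≈ 63.9 m.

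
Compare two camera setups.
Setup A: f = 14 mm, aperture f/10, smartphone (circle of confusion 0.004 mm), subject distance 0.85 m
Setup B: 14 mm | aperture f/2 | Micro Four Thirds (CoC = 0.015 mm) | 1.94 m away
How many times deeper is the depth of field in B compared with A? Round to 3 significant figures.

4.19

Setup A: H = 14²/(10×0.004) + 14 ≈ 4914.0 mm; DoF = Df − Dn = 1024.85 − 726.12 ≈ 298.73 mm.
Setup B: H = 14²/(2×0.015) + 14 ≈ 6547.3 mm; DoF = Df − Dn = 2751.0 − 1498.3 ≈ 1252.7 mm.
Ratio = 1252.7 / 298.73 ≈ 4.19.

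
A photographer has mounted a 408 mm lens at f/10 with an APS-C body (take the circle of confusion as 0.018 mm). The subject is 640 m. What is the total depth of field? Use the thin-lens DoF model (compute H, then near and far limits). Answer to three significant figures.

Hyperfocal distance H = f²/(N·c) + f = 408²/(10 × 0.018) + 408 = 166464/0.18 + 408 ≈ 925208.0 mm ≈ 925.2 m.
Near limit Dn = s·(H − f)/(H + s − 2f) = 640000 × (925208.0 − 408) / (925208.0 + 640000 − 2 × 408) = 640000 × 924800.0 / 1564392.0 ≈ 378340 mm.
Far limit Df = s·(H − f)/(H − s) = 640000 × (925208.0 − 408) / (925208.0 − 640000) = 640000 × 924800.0 / 285208.0 ≈ 2075229 mm.
Depth of field = Df − Dn = 2075229 − 378340 ≈ 1696889 mm ≈ 1700 m.

1700 m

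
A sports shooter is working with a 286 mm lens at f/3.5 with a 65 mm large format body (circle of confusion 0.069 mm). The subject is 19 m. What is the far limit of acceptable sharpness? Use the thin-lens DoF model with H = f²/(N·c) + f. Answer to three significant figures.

20.1 m

Hyperfocal distance H = f²/(N·c) + f = 286²/(3.5 × 0.069) + 286 = 81796/0.2415 + 286 ≈ 338985.8 mm ≈ 339.0 m.
Far limit Df = s·(H − f)/(H − s) = 19000 × (338985.8 − 286) / (338985.8 − 19000) = 19000 × 338699.8 / 319985.8 ≈ 20111 mm ≈ 20.1 m.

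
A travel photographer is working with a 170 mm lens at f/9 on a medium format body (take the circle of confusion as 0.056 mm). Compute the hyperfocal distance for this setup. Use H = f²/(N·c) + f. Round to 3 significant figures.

57.5 m

Hyperfocal distance H = f²/(N·c) + f = 170²/(9 × 0.056) + 170 = 28900/0.504 + 170 ≈ 57511.3 mm ≈ 57.5 m.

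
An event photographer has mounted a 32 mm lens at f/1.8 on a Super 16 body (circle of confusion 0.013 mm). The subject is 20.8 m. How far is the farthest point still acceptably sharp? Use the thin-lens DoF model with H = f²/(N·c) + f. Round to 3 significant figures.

39.6 m

Hyperfocal distance H = f²/(N·c) + f = 32²/(1.8 × 0.013) + 32 = 1024/0.0234 + 32 ≈ 43792.7 mm ≈ 43.79 m.
Far limit Df = s·(H − f)/(H − s) = 20800 × (43792.7 − 32) / (43792.7 − 20800) = 20800 × 43760.7 / 22992.7 ≈ 39587 mm ≈ 39.6 m.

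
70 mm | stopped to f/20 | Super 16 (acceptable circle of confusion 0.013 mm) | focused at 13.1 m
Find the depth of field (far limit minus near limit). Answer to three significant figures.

Hyperfocal distance H = f²/(N·c) + f = 70²/(20 × 0.013) + 70 = 4900/0.26 + 70 ≈ 18916.2 mm ≈ 18.92 m.
Near limit Dn = s·(H − f)/(H + s − 2f) = 13100 × (18916.2 − 70) / (18916.2 + 13100 − 2 × 70) = 13100 × 18846.2 / 31876.2 ≈ 7745 mm.
Far limit Df = s·(H − f)/(H − s) = 13100 × (18916.2 − 70) / (18916.2 − 13100) = 13100 × 18846.2 / 5816.2 ≈ 42448 mm.
Depth of field = Df − Dn = 42448 − 7745 ≈ 34703 mm ≈ 34.7 m.

34.7 m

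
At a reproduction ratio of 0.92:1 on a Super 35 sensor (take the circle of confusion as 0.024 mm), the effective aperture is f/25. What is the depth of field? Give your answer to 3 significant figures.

At magnification m, DoF ≈ 2·N_eff·c/m² = 2 × 25 × 0.024 / 0.92² = 1.2 / 0.8464 ≈ 1.42 mm.

1.42 mm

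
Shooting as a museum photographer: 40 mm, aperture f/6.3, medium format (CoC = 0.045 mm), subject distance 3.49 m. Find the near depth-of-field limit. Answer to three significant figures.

2.17 m

Hyperfocal distance H = f²/(N·c) + f = 40²/(6.3 × 0.045) + 40 = 1600/0.2835 + 40 ≈ 5683.7 mm ≈ 5.684 m.
Near limit Dn = s·(H − f)/(H + s − 2f) = 3490 × (5683.7 − 40) / (5683.7 + 3490 − 2 × 40) = 3490 × 5643.7 / 9093.7 ≈ 2166.0 mm ≈ 2.17 m.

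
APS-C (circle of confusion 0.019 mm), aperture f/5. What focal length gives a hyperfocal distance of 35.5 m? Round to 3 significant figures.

58.0 mm

From H = f²/(N·c) + f, with f ≪ H: f ≈ √(H·N·c) = √(35500 × 5 × 0.019) = √3372.5 ≈ 58.07 mm.
Exact: f² + N·c·f − N·c·H = 0 ⇒ f = (−N·c + √((N·c)² + 4·N·c·H))/2 = (−0.095 + √13490)/2 ≈ 58.026 mm ≈ 58.0 mm.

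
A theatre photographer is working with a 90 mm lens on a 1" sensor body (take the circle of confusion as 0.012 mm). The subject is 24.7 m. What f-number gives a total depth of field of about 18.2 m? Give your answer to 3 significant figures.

f/9.01

Write h = H − f = f²/(N·c). The thin-lens limits are Dn = s·h/(h + (s−f)) and Df = s·h/(h − (s−f)), so DoF = Df − Dn = 2·s·(s−f)·h / (h² − (s−f)²).
That is a quadratic in h: DoF·h² − 2·s·(s−f)·h − DoF·(s−f)² = 0 ⇒ h = (s−f)·(s + √(s² + DoF²)) / DoF = 24610 × (24700 + √(24700² + 18200²)) / 18200 = 24610 × (24700 + 30681.1) / 18200 ≈ 74886 mm.
Then N = f²/(c·h) = 90² / (0.012 × 74886) = 8100 / 898.63 ≈ 9.01.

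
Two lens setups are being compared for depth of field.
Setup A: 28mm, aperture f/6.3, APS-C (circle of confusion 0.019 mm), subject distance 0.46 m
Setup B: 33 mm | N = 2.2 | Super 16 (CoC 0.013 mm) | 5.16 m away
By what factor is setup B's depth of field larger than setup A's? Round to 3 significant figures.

23.2

Setup A: H = 28²/(6.3×0.019) + 28 ≈ 6577.7 mm; DoF = Df − Dn = 492.483 − 431.537 ≈ 60.946 mm.
Setup B: H = 33²/(2.2×0.013) + 33 ≈ 38109.9 mm; DoF = Df − Dn = 5962.9 − 4547.7 ≈ 1415.2 mm.
Ratio = 1415.2 / 60.946 ≈ 23.2.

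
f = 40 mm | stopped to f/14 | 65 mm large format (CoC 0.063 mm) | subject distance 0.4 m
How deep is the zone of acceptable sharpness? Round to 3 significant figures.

Hyperfocal distance H = f²/(N·c) + f = 40²/(14 × 0.063) + 40 = 1600/0.882 + 40 ≈ 1854.1 mm ≈ 1.854 m.
Near limit Dn = s·(H − f)/(H + s − 2f) = 400 × (1854.1 − 40) / (1854.1 + 400 − 2 × 40) = 400 × 1814.1 / 2174.1 ≈ 333.76 mm.
Far limit Df = s·(H − f)/(H − s) = 400 × (1854.1 − 40) / (1854.1 − 400) = 400 × 1814.1 / 1454.1 ≈ 499.03 mm.
Depth of field = Df − Dn = 499.03 − 333.76 ≈ 165.27 mm.

165 mm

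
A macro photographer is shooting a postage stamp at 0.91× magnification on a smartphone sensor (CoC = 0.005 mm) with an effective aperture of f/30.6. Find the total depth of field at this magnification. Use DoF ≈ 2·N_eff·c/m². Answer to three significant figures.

0.370 mm

At magnification m, DoF ≈ 2·N_eff·c/m² = 2 × 30.6 × 0.005 / 0.91² = 0.306 / 0.8281 ≈ 0.37 mm.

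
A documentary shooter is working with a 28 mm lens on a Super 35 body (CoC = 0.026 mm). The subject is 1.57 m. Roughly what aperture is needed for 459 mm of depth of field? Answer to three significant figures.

Write h = H − f = f²/(N·c). The thin-lens limits are Dn = s·h/(h + (s−f)) and Df = s·h/(h − (s−f)), so DoF = Df − Dn = 2·s·(s−f)·h / (h² − (s−f)²).
That is a quadratic in h: DoF·h² − 2·s·(s−f)·h − DoF·(s−f)² = 0 ⇒ h = (s−f)·(s + √(s² + DoF²)) / DoF = 1542 × (1570 + √(1570² + 459²)) / 459 = 1542 × (1570 + 1635.72) / 459 ≈ 10770 mm.
Then N = f²/(c·h) = 28² / (0.026 × 10770) = 784 / 280.01 ≈ 2.80.

f/2.80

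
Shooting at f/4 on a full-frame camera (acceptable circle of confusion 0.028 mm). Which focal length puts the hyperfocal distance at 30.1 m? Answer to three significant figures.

From H = f²/(N·c) + f, with f ≪ H: f ≈ √(H·N·c) = √(30100 × 4 × 0.028) = √3371.2 ≈ 58.06 mm.
Exact: f² + N·c·f − N·c·H = 0 ⇒ f = (−N·c + √((N·c)² + 4·N·c·H))/2 = (−0.112 + √13485)/2 ≈ 58.006 mm ≈ 58.0 mm.

58.0 mm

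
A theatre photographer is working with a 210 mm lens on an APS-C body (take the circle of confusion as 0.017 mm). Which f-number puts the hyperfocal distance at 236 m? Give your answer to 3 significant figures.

f/11

Rearrange H = f²/(N·c) + f for N: N = f² / ((H − f)·c).
N = 210² / ((236000 − 210) × 0.017) = 44100 / 4008 ≈ 11.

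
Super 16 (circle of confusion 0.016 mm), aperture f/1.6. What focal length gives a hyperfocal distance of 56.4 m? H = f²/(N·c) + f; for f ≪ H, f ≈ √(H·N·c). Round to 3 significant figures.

38.0 mm

From H = f²/(N·c) + f, with f ≪ H: f ≈ √(H·N·c) = √(56400 × 1.6 × 0.016) = √1443.8 ≈ 38.00 mm.
The +f correction barely moves this — solving exactly, f² + N·c·f − N·c·H = 0 ⇒ f = (−N·c + √((N·c)² + 4·N·c·H))/2 = (−0.0256 + √5775.4)/2 ≈ 37.985 mm, so f ≈ 38.0 mm.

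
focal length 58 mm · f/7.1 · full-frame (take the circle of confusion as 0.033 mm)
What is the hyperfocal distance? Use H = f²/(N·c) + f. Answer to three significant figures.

14.4 m

Hyperfocal distance H = f²/(N·c) + f = 58²/(7.1 × 0.033) + 58 = 3364/0.2343 + 58 ≈ 14415.7 mm ≈ 14.4 m.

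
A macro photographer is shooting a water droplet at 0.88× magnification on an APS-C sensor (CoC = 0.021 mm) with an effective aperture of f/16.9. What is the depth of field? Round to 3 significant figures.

0.917 mm

At magnification m, DoF ≈ 2·N_eff·c/m² = 2 × 16.9 × 0.021 / 0.88² = 0.7098 / 0.7744 ≈ 0.917 mm.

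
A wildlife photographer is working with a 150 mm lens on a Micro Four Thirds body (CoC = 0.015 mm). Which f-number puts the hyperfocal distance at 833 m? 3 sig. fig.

Rearrange H = f²/(N·c) + f for N: N = f² / ((H − f)·c).
N = 150² / ((833000 − 150) × 0.015) = 22500 / 12493 ≈ 1.80.

f/1.80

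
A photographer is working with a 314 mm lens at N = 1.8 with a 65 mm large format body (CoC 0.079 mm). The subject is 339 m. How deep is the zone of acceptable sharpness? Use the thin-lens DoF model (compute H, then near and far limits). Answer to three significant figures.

Hyperfocal distance H = f²/(N·c) + f = 314²/(1.8 × 0.079) + 314 = 98596/0.1422 + 314 ≈ 693675.5 mm ≈ 693.7 m.
Near limit Dn = s·(H − f)/(H + s − 2f) = 339000 × (693675.5 − 314) / (693675.5 + 339000 − 2 × 314) = 339000 × 693361.5 / 1032047.5 ≈ 227751 mm.
Far limit Df = s·(H − f)/(H − s) = 339000 × (693675.5 − 314) / (693675.5 − 339000) = 339000 × 693361.5 / 354675.5 ≈ 662717 mm.
Depth of field = Df − Dn = 662717 − 227751 ≈ 434966 mm ≈ 435 m.

435 m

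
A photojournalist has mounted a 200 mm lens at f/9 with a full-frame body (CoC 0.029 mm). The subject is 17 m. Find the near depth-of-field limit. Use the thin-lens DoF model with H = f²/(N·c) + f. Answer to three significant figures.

15.3 m

Hyperfocal distance H = f²/(N·c) + f = 200²/(9 × 0.029) + 200 = 40000/0.261 + 200 ≈ 153456.7 mm ≈ 153.5 m.
Near limit Dn = s·(H − f)/(H + s − 2f) = 17000 × (153456.7 − 200) / (153456.7 + 17000 − 2 × 200) = 17000 × 153256.7 / 170056.7 ≈ 15321 mm ≈ 15.3 m.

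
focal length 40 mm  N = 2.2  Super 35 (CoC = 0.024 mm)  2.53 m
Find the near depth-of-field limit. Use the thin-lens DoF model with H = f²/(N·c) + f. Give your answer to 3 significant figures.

Hyperfocal distance H = f²/(N·c) + f = 40²/(2.2 × 0.024) + 40 = 1600/0.0528 + 40 ≈ 30343.0 mm ≈ 30.34 m.
Near limit Dn = s·(H − f)/(H + s − 2f) = 2530 × (30343.0 − 40) / (30343.0 + 2530 − 2 × 40) = 2530 × 30303.0 / 32793.0 ≈ 2337.9 mm ≈ 2.34 m.

2.34 m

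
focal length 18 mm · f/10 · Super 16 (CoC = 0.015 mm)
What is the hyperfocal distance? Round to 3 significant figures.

Hyperfocal distance H = f²/(N·c) + f = 18²/(10 × 0.015) + 18 = 324/0.15 + 18 ≈ 2178.0 mm ≈ 2.18 m.

2.18 m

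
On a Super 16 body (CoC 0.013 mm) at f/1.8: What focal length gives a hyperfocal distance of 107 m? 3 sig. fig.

50.0 mm

From H = f²/(N·c) + f, with f ≪ H: f ≈ √(H·N·c) = √(107000 × 1.8 × 0.013) = √2503.8 ≈ 50.04 mm.
The +f correction barely moves this — solving exactly, f² + N·c·f − N·c·H = 0 ⇒ f = (−N·c + √((N·c)² + 4·N·c·H))/2 = (−0.0234 + √10015)/2 ≈ 50.026 mm, so f ≈ 50.0 mm.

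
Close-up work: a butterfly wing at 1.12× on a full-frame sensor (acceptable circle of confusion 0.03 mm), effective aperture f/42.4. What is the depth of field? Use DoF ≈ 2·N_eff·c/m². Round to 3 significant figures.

2.03 mm

At magnification m, DoF ≈ 2·N_eff·c/m² = 2 × 42.4 × 0.03 / 1.12² = 2.544 / 1.254 ≈ 2.03 mm.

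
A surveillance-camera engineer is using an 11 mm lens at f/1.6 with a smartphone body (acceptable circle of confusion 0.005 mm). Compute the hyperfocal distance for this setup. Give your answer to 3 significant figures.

Hyperfocal distance H = f²/(N·c) + f = 11²/(1.6 × 0.005) + 11 = 121/0.008 + 11 ≈ 15136.0 mm ≈ 15.1 m.

15.1 m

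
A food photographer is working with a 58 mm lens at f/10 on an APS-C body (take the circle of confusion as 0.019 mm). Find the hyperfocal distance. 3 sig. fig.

17.8 m

Hyperfocal distance H = f²/(N·c) + f = 58²/(10 × 0.019) + 58 = 3364/0.19 + 58 ≈ 17763.3 mm ≈ 17.8 m.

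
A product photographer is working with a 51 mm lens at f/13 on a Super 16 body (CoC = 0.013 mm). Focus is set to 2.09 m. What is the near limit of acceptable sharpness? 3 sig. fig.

Hyperfocal distance H = f²/(N·c) + f = 51²/(13 × 0.013) + 51 = 2601/0.169 + 51 ≈ 15441.5 mm ≈ 15.44 m.
Near limit Dn = s·(H − f)/(H + s − 2f) = 2090 × (15441.5 − 51) / (15441.5 + 2090 − 2 × 51) = 2090 × 15390.5 / 17429.5 ≈ 1845.5 mm ≈ 1.85 m.

1.85 m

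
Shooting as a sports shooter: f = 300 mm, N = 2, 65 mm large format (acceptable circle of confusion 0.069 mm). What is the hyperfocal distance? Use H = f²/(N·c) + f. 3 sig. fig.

652 m

Hyperfocal distance H = f²/(N·c) + f = 300²/(2 × 0.069) + 300 = 90000/0.138 + 300 ≈ 652473.9 mm ≈ 652 m.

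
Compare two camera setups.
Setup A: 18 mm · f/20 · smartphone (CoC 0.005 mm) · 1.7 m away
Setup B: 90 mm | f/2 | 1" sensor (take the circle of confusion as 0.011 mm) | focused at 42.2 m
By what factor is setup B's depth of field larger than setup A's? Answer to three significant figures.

Setup A: H = 18²/(20×0.005) + 18 ≈ 3258.0 mm; DoF = Df − Dn = 3535.3 − 1119.1 ≈ 2416.2 mm.
Setup B: H = 90²/(2×0.011) + 90 ≈ 368271.8 mm; DoF = Df − Dn = 47649.8 − 37868.8 ≈ 9781.0 mm.
Ratio = 9781.0 / 2416.2 ≈ 4.05.

4.05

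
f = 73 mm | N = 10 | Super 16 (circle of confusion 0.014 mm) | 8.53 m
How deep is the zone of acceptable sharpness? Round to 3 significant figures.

Hyperfocal distance H = f²/(N·c) + f = 73²/(10 × 0.014) + 73 = 5329/0.14 + 73 ≈ 38137.3 mm ≈ 38.14 m.
Near limit Dn = s·(H − f)/(H + s − 2f) = 8530 × (38137.3 − 73) / (38137.3 + 8530 − 2 × 73) = 8530 × 38064.3 / 46521.3 ≈ 6979.4 mm.
Far limit Df = s·(H − f)/(H − s) = 8530 × (38137.3 − 73) / (38137.3 − 8530) = 8530 × 38064.3 / 29607.3 ≈ 10966.5 mm.
Depth of field = Df − Dn = 10966.5 − 6979.4 ≈ 3987.1 mm ≈ 3.99 m.

3.99 m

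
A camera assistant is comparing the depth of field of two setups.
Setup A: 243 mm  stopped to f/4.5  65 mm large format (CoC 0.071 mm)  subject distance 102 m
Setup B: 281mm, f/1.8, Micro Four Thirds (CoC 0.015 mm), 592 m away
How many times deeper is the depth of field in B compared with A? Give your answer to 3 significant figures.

Setup A: H = 243²/(4.5×0.071) + 243 ≈ 185059.9 mm; DoF = Df − Dn = 226961 − 65782 ≈ 161179 mm.
Setup B: H = 281²/(1.8×0.015) + 281 ≈ 2924762.5 mm; DoF = Df − Dn = 742164 − 492376 ≈ 249788 mm.
Ratio = 249788 / 161179 ≈ 1.55.

1.55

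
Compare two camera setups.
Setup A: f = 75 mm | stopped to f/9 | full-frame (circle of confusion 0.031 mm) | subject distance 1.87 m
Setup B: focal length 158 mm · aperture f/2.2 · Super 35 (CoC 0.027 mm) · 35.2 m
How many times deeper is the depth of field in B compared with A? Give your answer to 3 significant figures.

Setup A: H = 75²/(9×0.031) + 75 ≈ 20236.3 mm; DoF = Df − Dn = 2052.76 − 1717.12 ≈ 335.64 mm.
Setup B: H = 158²/(2.2×0.027) + 158 ≈ 420427.4 mm; DoF = Df − Dn = 38401.9 − 32490.9 ≈ 5911.0 mm.
Ratio = 5911.0 / 335.64 ≈ 17.6.

17.6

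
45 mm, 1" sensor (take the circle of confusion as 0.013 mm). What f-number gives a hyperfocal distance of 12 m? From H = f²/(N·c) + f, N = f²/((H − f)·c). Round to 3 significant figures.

Rearrange H = f²/(N·c) + f for N: N = f² / ((H − f)·c).
N = 45² / ((12000 − 45) × 0.013) = 2025 / 155.4 ≈ 13.

f/13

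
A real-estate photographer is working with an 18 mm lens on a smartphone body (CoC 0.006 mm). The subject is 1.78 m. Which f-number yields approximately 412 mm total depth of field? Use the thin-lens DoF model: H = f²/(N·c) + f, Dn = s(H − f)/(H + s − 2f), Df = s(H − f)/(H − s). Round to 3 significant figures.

Write h = H − f = f²/(N·c). The thin-lens limits are Dn = s·h/(h + (s−f)) and Df = s·h/(h − (s−f)), so DoF = Df − Dn = 2·s·(s−f)·h / (h² − (s−f)²).
That is a quadratic in h: DoF·h² − 2·s·(s−f)·h − DoF·(s−f)² = 0 ⇒ h = (s−f)·(s + √(s² + DoF²)) / DoF = 1762 × (1780 + √(1780² + 412²)) / 412 = 1762 × (1780 + 1827.06) / 412 ≈ 15426 mm.
Then N = f²/(c·h) = 18² / (0.006 × 15426) = 324 / 92.558 ≈ 3.50.

f/3.50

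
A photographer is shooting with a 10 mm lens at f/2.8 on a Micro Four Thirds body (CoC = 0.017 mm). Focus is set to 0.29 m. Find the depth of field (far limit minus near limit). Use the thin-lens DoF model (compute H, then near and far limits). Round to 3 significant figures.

78.7 mm

Hyperfocal distance H = f²/(N·c) + f = 10²/(2.8 × 0.017) + 10 = 100/0.0476 + 10 ≈ 2110.8 mm ≈ 2.111 m.
Near limit Dn = s·(H − f)/(H + s − 2f) = 290 × (2110.8 − 10) / (2110.8 + 290 − 2 × 10) = 290 × 2100.8 / 2380.8 ≈ 255.894 mm.
Far limit Df = s·(H − f)/(H − s) = 290 × (2110.8 − 10) / (2110.8 − 290) = 290 × 2100.8 / 1820.8 ≈ 334.595 mm.
Depth of field = Df − Dn = 334.595 − 255.894 ≈ 78.701 mm.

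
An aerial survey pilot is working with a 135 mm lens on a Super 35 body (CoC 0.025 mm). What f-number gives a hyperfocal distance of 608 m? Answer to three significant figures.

Rearrange H = f²/(N·c) + f for N: N = f² / ((H − f)·c).
N = 135² / ((608000 − 135) × 0.025) = 18225 / 15197 ≈ 1.20.

f/1.20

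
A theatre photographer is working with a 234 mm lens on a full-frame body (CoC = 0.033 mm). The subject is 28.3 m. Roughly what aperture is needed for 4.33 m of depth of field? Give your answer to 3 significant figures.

Write h = H − f = f²/(N·c). The thin-lens limits are Dn = s·h/(h + (s−f)) and Df = s·h/(h − (s−f)), so DoF = Df − Dn = 2·s·(s−f)·h / (h² − (s−f)²).
That is a quadratic in h: DoF·h² − 2·s·(s−f)·h − DoF·(s−f)² = 0 ⇒ h = (s−f)·(s + √(s² + DoF²)) / DoF = 28066 × (28300 + √(28300² + 4330²)) / 4330 = 28066 × (28300 + 28629.3) / 4330 ≈ 369002 mm.
Then N = f²/(c·h) = 234² / (0.033 × 369002) = 54756 / 12177 ≈ 4.50.

f/4.50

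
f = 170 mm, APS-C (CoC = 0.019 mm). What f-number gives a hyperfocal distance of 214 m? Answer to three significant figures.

Rearrange H = f²/(N·c) + f for N: N = f² / ((H − f)·c).
N = 170² / ((214000 − 170) × 0.019) = 28900 / 4063 ≈ 7.11.

f/7.11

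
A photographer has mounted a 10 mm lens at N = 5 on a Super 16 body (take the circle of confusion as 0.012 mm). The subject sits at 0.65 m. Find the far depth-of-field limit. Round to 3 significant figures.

1.06 m

Hyperfocal distance H = f²/(N·c) + f = 10²/(5 × 0.012) + 10 = 100/0.06 + 10 ≈ 1676.7 mm ≈ 1.677 m.
Far limit Df = s·(H − f)/(H − s) = 650 × (1676.7 − 10) / (1676.7 − 650) = 650 × 1666.7 / 1026.7 ≈ 1055.2 mm ≈ 1.06 m.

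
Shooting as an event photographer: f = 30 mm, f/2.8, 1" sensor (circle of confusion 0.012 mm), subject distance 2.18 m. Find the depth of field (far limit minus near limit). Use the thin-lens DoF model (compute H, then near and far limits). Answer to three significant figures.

352 mm

Hyperfocal distance H = f²/(N·c) + f = 30²/(2.8 × 0.012) + 30 = 900/0.0336 + 30 ≈ 26815.7 mm ≈ 26.82 m.
Near limit Dn = s·(H − f)/(H + s − 2f) = 2180 × (26815.7 − 30) / (26815.7 + 2180 − 2 × 30) = 2180 × 26785.7 / 28935.7 ≈ 2018.02 mm.
Far limit Df = s·(H − f)/(H − s) = 2180 × (26815.7 − 30) / (26815.7 − 2180) = 2180 × 26785.7 / 24635.7 ≈ 2370.25 mm.
Depth of field = Df − Dn = 2370.25 − 2018.02 ≈ 352.23 mm.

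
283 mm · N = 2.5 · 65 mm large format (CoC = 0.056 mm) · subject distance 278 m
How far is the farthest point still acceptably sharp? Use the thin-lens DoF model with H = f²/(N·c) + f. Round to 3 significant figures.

Hyperfocal distance H = f²/(N·c) + f = 283²/(2.5 × 0.056) + 283 = 80089/0.14 + 283 ≈ 572347.3 mm ≈ 572.3 m.
Far limit Df = s·(H − f)/(H − s) = 278000 × (572347.3 − 283) / (572347.3 − 278000) = 278000 × 572064.3 / 294347.3 ≈ 540293 mm ≈ 540 m.

540 m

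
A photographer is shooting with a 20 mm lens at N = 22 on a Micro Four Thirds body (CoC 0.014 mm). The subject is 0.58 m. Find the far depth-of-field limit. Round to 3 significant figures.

Hyperfocal distance H = f²/(N·c) + f = 20²/(22 × 0.014) + 20 = 400/0.308 + 20 ≈ 1318.7 mm ≈ 1.319 m.
Far limit Df = s·(H − f)/(H − s) = 580 × (1318.7 − 20) / (1318.7 − 580) = 580 × 1298.7 / 738.7 ≈ 1019.7 mm ≈ 1.02 m.

1.02 m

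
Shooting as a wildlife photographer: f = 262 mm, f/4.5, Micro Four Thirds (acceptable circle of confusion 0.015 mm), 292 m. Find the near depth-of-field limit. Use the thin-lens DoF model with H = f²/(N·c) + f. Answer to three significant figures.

Hyperfocal distance H = f²/(N·c) + f = 262²/(4.5 × 0.015) + 262 = 68644/0.0675 + 262 ≈ 1017210.1 mm ≈ 1017 m.
Near limit Dn = s·(H − f)/(H + s − 2f) = 292000 × (1017210.1 − 262) / (1017210.1 + 292000 − 2 × 262) = 292000 × 1016948.1 / 1308686.1 ≈ 226906 mm ≈ 227 m.

227 m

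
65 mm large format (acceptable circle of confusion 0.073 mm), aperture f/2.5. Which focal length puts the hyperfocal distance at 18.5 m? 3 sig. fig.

From H = f²/(N·c) + f, with f ≪ H: f ≈ √(H·N·c) = √(18500 × 2.5 × 0.073) = √3376.2 ≈ 58.11 mm.
Exact: f² + N·c·f − N·c·H = 0 ⇒ f = (−N·c + √((N·c)² + 4·N·c·H))/2 = (−0.1825 + √13505)/2 ≈ 58.014 mm ≈ 58.0 mm.

58.0 mm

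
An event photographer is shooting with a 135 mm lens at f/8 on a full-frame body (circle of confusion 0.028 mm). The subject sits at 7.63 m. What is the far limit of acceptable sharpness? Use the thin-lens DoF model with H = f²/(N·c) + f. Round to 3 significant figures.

Hyperfocal distance H = f²/(N·c) + f = 135²/(8 × 0.028) + 135 = 18225/0.224 + 135 ≈ 81496.6 mm ≈ 81.50 m.
Far limit Df = s·(H − f)/(H − s) = 7630 × (81496.6 − 135) / (81496.6 − 7630) = 7630 × 81361.6 / 73866.6 ≈ 8404.2 mm ≈ 8.40 m.

8.40 m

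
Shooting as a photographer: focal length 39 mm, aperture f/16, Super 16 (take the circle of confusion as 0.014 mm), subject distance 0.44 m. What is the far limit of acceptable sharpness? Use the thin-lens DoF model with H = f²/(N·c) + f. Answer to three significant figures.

Hyperfocal distance H = f²/(N·c) + f = 39²/(16 × 0.014) + 39 = 1521/0.224 + 39 ≈ 6829.2 mm ≈ 6.829 m.
Far limit Df = s·(H − f)/(H − s) = 440 × (6829.2 − 39) / (6829.2 − 440) = 440 × 6790.2 / 6389.2 ≈ 467.62 mm.

468 mm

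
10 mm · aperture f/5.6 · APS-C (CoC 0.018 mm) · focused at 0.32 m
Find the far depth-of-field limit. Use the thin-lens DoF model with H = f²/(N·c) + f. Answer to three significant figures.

Hyperfocal distance H = f²/(N·c) + f = 10²/(5.6 × 0.018) + 10 = 100/0.1008 + 10 ≈ 1002.1 mm ≈ 1.002 m.
Far limit Df = s·(H − f)/(H − s) = 320 × (1002.1 − 10) / (1002.1 − 320) = 320 × 992.1 / 682.1 ≈ 465.44 mm.

465 mm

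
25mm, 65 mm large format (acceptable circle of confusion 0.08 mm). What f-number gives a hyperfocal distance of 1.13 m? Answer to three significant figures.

Rearrange H = f²/(N·c) + f for N: N = f² / ((H − f)·c).
N = 25² / ((1130 − 25) × 0.08) = 625 / 88.40 ≈ 7.07.

f/7.07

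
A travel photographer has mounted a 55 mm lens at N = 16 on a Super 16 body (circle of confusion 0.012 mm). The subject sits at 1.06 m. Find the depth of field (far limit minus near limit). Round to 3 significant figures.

136 mm

Hyperfocal distance H = f²/(N·c) + f = 55²/(16 × 0.012) + 55 = 3025/0.192 + 55 ≈ 15810.2 mm ≈ 15.81 m.
Near limit Dn = s·(H − f)/(H + s − 2f) = 1060 × (15810.2 − 55) / (15810.2 + 1060 − 2 × 55) = 1060 × 15755.2 / 16760.2 ≈ 996.44 mm.
Far limit Df = s·(H − f)/(H − s) = 1060 × (15810.2 − 55) / (15810.2 − 1060) = 1060 × 15755.2 / 14750.2 ≈ 1132.22 mm.
Depth of field = Df − Dn = 1132.22 − 996.44 ≈ 135.78 mm.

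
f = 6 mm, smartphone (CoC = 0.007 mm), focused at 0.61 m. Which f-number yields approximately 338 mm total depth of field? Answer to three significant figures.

f/2.20

Write h = H − f = f²/(N·c). The thin-lens limits are Dn = s·h/(h + (s−f)) and Df = s·h/(h − (s−f)), so DoF = Df − Dn = 2·s·(s−f)·h / (h² − (s−f)²).
That is a quadratic in h: DoF·h² − 2·s·(s−f)·h − DoF·(s−f)² = 0 ⇒ h = (s−f)·(s + √(s² + DoF²)) / DoF = 604 × (610 + √(610² + 338²)) / 338 = 604 × (610 + 697.384) / 338 ≈ 2336.3 mm.
Then N = f²/(c·h) = 6² / (0.007 × 2336.3) = 36 / 16.354 ≈ 2.20.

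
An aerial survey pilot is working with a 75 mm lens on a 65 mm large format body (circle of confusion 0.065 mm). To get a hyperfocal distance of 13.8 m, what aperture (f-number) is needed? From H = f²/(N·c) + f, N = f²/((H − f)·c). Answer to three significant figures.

Rearrange H = f²/(N·c) + f for N: N = f² / ((H − f)·c).
N = 75² / ((13800 − 75) × 0.065) = 5625 / 892.1 ≈ 6.31.

f/6.31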